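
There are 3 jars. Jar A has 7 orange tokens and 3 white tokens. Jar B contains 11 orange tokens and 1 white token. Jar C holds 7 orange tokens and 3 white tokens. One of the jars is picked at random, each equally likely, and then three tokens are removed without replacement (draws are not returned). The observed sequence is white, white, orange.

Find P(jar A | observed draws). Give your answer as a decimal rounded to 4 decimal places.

Compute the likelihood of the observed sequence for each case: P(data | jar A) = (3/10)(2/9)(7/8) = 7/120; P(data | jar B) = (1/12)(0/11) = 0; P(data | jar C) = (3/10)(2/9)(7/8) = 7/120.
The prior-weighted likelihoods are 1/3 · 7/120 = 7/360, 1/3 · 0 = 0, 1/3 · 7/120 = 7/360; with total 7/180.
By Bayes' rule, P(jar A | data) = (7/360) / (7/180) = 1/2.

0.5000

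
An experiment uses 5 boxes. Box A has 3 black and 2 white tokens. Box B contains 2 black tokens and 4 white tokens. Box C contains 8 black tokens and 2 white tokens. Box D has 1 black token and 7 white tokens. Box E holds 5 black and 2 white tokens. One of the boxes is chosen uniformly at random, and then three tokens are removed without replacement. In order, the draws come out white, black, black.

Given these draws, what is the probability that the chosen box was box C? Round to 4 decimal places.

0.2539

Under each hypothesis, the probability of the observed sequence is: P(data | box A) = (2/5)(3/4)(2/3) = 0.2; P(data | box B) = (4/6)(2/5)(1/4) = 0.066667; P(data | box C) = (2/10)(8/9)(7/8) = 0.15556; P(data | box D) = (7/8)(1/7)(0/6) = 0; P(data | box E) = (2/7)(5/6)(4/5) = 0.19048.
Weighting by the prior gives 1/5 · 0.2 = 0.04, 1/5 · 0.066667 = 0.013333, 1/5 · 0.15556 = 0.031111, 1/5 · 0 = 0, 1/5 · 0.19048 = 0.038095; summing to 0.12254.
Therefore the posterior P(box C | data) = (0.031111) / (0.12254) = 0.25389.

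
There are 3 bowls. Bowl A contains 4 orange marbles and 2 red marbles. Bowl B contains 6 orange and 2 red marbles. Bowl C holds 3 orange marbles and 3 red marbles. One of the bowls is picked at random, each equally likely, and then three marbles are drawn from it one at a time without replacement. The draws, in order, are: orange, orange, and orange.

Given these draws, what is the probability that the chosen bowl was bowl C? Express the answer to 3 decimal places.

For each hypothesis, P(data | H) works out to: P(data | bowl A) = (4/6)(3/5)(2/4) = 1/5; P(data | bowl B) = (6/8)(5/7)(4/6) = 5/14; P(data | bowl C) = (3/6)(2/5)(1/4) = 1/20.
Weighting by the prior gives 1/3 · 1/5 = 1/15, 1/3 · 5/14 = 5/42, 1/3 · 1/20 = 1/60; summing to 17/84.
By Bayes' rule, P(bowl C | data) = (1/60) / (17/84) = 7/85.

0.082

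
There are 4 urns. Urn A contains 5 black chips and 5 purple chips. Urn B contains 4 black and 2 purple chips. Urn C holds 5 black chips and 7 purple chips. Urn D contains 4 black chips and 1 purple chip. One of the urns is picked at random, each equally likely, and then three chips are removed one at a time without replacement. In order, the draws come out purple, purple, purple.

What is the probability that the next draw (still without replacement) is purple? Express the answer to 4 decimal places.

The likelihood of the observed sequence under each hypothesis: P(data | urn A) = (5/10)(4/9)(3/8) = 1/12; P(data | urn B) = (2/6)(1/5)(0/4) = 0; P(data | urn C) = (7/12)(6/11)(5/10) = 7/44; P(data | urn D) = (1/5)(0/4) = 0.
The prior-weighted likelihoods are 1/4 · 1/12 = 1/48, 1/4 · 0 = 0, 1/4 · 7/44 = 7/176, 1/4 · 0 = 0; these sum to 2/33.
Dividing through by the total gives posterior P(urn A | data) = 11/32, P(urn B | data) = 0, P(urn C | data) = 21/32, P(urn D | data) = 0.
The predictive probability is P(purple next | data) = (2/7)(11/32) + (4/9)(21/32) = 131/336.

0.3899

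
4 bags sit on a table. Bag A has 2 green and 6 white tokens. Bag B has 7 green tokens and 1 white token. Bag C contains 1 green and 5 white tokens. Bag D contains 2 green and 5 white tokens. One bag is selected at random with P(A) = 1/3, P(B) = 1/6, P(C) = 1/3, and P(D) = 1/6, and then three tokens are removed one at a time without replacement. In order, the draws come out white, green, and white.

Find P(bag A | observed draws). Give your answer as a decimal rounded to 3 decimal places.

0.405

Under each hypothesis, the probability of the observed sequence is: P(data | bag A) = (6/8)(2/7)(5/6) = 5/28; P(data | bag B) = (1/8)(7/7)(0/6) = 0; P(data | bag C) = (5/6)(1/5)(4/4) = 1/6; P(data | bag D) = (5/7)(2/6)(4/5) = 4/21.
Multiplying each by its prior: 1/3 · 5/28 = 5/84, 1/6 · 0 = 0, 1/3 · 1/6 = 1/18, 1/6 · 4/21 = 2/63; summing to 37/252.
By Bayes' rule, P(bag A | data) = (5/84) / (37/252) = 15/37.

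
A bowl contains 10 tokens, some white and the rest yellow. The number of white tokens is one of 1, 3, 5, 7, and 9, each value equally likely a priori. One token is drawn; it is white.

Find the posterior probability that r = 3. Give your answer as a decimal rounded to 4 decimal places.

0.1200

For each hypothesis, P(data | H) works out to: P(data | r = 1) = (1/10) = 1/10; P(data | r = 3) = (3/10) = 3/10; P(data | r = 5) = (5/10) = 1/2; P(data | r = 7) = (7/10) = 7/10; P(data | r = 9) = (9/10) = 9/10.
Multiplying each by its prior: 1/5 · 1/10 = 1/50, 1/5 · 3/10 = 3/50, 1/5 · 1/2 = 1/10, 1/5 · 7/10 = 7/50, 1/5 · 9/10 = 9/50; summing to 1/2.
So P(r = 3 | data) = (3/50) / (1/2) = 3/25.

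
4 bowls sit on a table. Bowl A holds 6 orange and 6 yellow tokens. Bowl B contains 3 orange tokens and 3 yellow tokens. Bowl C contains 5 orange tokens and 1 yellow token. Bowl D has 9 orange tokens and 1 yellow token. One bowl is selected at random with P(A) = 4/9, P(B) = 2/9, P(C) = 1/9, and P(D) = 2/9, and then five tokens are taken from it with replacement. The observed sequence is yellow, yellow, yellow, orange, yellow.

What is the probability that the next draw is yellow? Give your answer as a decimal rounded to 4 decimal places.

0.4985

Compute the likelihood of the observed sequence for each case: P(data | bowl A) = (6/12)(6/12)(6/12)(6/12)(6/12) = 0.03125; P(data | bowl B) = (3/6)(3/6)(3/6)(3/6)(3/6) = 0.03125; P(data | bowl C) = (1/6)(1/6)(1/6)(5/6)(1/6) = 0.000643; P(data | bowl D) = (1/10)(1/10)(1/10)(9/10)(1/10) = 9e-05.
Weighting by the prior gives 4/9 · 0.03125 = 0.013889, 2/9 · 0.03125 = 0.0069444, 1/9 · 0.000643 = 7.1445e-05, 2/9 · 9e-05 = 2e-05; with total 0.020925.
The posterior is then P(bowl A | data) = 0.66375, P(bowl B | data) = 0.33188, P(bowl C | data) = 0.0034144, P(bowl D | data) = 0.0009558.
So P(yellow next | data) = Σ P(yellow next | H) P(H | data) = (1/2)(0.66375) + (1/2)(0.33188) + (1/6)(0.0034144) + (1/10)(0.0009558) = 0.49848.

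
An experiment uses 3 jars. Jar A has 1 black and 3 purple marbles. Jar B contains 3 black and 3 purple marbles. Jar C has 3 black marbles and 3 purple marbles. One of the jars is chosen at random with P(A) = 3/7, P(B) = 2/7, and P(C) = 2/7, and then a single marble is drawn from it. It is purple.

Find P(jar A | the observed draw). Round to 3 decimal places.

0.529

Compute the likelihood of this draw for each case: P(data | jar A) = (3/4) = 3/4; P(data | jar B) = (3/6) = 1/2; P(data | jar C) = (3/6) = 1/2.
The prior-weighted likelihoods are 3/7 · 3/4 = 9/28, 2/7 · 1/2 = 1/7, 2/7 · 1/2 = 1/7; summing to 17/28.
So P(jar A | data) = (9/28) / (17/28) = 9/17.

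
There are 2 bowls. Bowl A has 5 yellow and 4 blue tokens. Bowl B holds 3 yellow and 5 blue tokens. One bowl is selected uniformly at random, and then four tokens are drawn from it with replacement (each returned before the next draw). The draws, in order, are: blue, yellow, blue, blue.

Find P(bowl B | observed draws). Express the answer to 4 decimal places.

0.6524

The likelihood of the observed sequence under each hypothesis: P(data | bowl A) = (4/9)(5/9)(4/9)(4/9) = 0.048773; P(data | bowl B) = (5/8)(3/8)(5/8)(5/8) = 0.091553.
Multiplying each by its prior: 1/2 · 0.048773 = 0.024387, 1/2 · 0.091553 = 0.045776; summing to 0.070163.
Therefore the posterior P(bowl B | data) = (0.045776) / (0.070163) = 0.65243.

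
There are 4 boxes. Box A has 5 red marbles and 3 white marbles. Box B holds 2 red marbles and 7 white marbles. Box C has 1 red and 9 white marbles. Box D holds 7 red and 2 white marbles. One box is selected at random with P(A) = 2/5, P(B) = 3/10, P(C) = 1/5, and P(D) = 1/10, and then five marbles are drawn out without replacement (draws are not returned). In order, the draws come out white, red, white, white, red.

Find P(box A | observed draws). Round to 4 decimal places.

The likelihood of the observed sequence under each hypothesis: P(data | box A) = (3/8)(5/7)(2/6)(1/5)(4/4) = 1/56; P(data | box B) = (7/9)(2/8)(6/7)(5/6)(1/5) = 1/36; P(data | box C) = (9/10)(1/9)(8/8)(7/7)(0/6) = 0; P(data | box D) = (2/9)(7/8)(1/7)(0/6) = 0.
Multiplying each by its prior: 2/5 · 1/56 = 1/140, 3/10 · 1/36 = 1/120, 1/5 · 0 = 0, 1/10 · 0 = 0; summing to 13/840.
By Bayes' rule, P(box A | data) = (1/140) / (13/840) = 6/13.

0.4615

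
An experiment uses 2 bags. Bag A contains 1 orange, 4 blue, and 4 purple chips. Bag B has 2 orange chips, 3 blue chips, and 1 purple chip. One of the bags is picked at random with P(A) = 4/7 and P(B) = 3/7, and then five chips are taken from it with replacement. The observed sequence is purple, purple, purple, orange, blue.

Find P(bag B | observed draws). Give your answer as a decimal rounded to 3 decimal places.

0.118

Compute the likelihood of the observed sequence for each case: P(data | bag A) = (4/9)(4/9)(4/9)(1/9)(4/9) = 0.0043354; P(data | bag B) = (1/6)(1/6)(1/6)(2/6)(3/6) = 0.0007716.
Multiplying each by its prior: 4/7 · 0.0043354 = 0.0024774, 3/7 · 0.0007716 = 0.00033069; these sum to 0.002808.
By Bayes' rule, P(bag B | data) = (0.00033069) / (0.002808) = 0.11776.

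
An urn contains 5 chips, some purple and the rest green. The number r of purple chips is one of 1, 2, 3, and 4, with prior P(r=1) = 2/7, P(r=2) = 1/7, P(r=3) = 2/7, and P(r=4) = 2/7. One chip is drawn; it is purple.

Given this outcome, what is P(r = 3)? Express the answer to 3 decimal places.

0.333

Under each hypothesis, the probability of this draw is: P(data | r = 1) = (1/5) = 1/5; P(data | r = 2) = (2/5) = 2/5; P(data | r = 3) = (3/5) = 3/5; P(data | r = 4) = (4/5) = 4/5.
Multiplying each by its prior: 2/7 · 1/5 = 2/35, 1/7 · 2/5 = 2/35, 2/7 · 3/5 = 6/35, 2/7 · 4/5 = 8/35; summing to 18/35.
By Bayes' rule, P(r = 3 | data) = (6/35) / (18/35) = 1/3.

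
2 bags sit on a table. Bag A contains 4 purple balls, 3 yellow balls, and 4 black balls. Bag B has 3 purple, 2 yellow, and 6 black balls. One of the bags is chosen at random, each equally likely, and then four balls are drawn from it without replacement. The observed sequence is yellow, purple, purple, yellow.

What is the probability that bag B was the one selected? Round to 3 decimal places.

0.143

The likelihood of the observed sequence under each hypothesis: P(data | bag A) = (3/11)(4/10)(3/9)(2/8) = 0.0090909; P(data | bag B) = (2/11)(3/10)(2/9)(1/8) = 0.0015152.
Weighting by the prior gives 1/2 · 0.0090909 = 0.0045455, 1/2 · 0.0015152 = 0.00075758; summing to 0.005303.
So P(bag B | data) = (0.00075758) / (0.005303) = 0.14286.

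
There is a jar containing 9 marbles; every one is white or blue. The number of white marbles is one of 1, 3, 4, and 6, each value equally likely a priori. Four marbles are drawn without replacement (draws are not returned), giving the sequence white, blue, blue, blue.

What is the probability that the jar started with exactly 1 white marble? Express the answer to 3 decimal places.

0.346

Under each hypothesis, the probability of the observed sequence is: P(data | r = 1) = (1/9)(8/8)(7/7)(6/6) = 1/9; P(data | r = 3) = (3/9)(6/8)(5/7)(4/6) = 5/42; P(data | r = 4) = (4/9)(5/8)(4/7)(3/6) = 5/63; P(data | r = 6) = (6/9)(3/8)(2/7)(1/6) = 1/84.
The prior-weighted likelihoods are 1/4 · 1/9 = 1/36, 1/4 · 5/42 = 5/168, 1/4 · 5/63 = 5/252, 1/4 · 1/84 = 1/336; with total 9/112.
So P(r = 1 | data) = (1/36) / (9/112) = 28/81.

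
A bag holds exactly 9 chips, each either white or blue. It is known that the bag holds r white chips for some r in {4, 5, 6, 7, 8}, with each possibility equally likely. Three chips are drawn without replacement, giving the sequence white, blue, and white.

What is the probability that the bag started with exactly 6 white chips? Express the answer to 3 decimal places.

0.243

Compute the likelihood of the observed sequence for each case: P(data | r = 4) = (4/9)(5/8)(3/7) = 5/42; P(data | r = 5) = (5/9)(4/8)(4/7) = 10/63; P(data | r = 6) = (6/9)(3/8)(5/7) = 5/28; P(data | r = 7) = (7/9)(2/8)(6/7) = 1/6; P(data | r = 8) = (8/9)(1/8)(7/7) = 1/9.
Weighting by the prior gives 1/5 · 5/42 = 1/42, 1/5 · 10/63 = 2/63, 1/5 · 5/28 = 1/28, 1/5 · 1/6 = 1/30, 1/5 · 1/9 = 1/45; summing to 37/252.
By Bayes' rule, P(r = 6 | data) = (1/28) / (37/252) = 9/37.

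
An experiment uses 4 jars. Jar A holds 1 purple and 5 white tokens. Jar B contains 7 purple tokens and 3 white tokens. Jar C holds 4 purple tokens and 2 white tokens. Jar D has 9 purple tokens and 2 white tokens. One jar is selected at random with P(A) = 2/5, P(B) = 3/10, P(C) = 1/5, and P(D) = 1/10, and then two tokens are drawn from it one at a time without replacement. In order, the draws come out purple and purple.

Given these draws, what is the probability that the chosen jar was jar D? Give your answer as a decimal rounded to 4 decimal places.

Compute the likelihood of the observed sequence for each case: P(data | jar A) = (1/6)(0/5) = 0; P(data | jar B) = (7/10)(6/9) = 7/15; P(data | jar C) = (4/6)(3/5) = 2/5; P(data | jar D) = (9/11)(8/10) = 36/55.
The prior-weighted likelihoods are 2/5 · 0 = 0, 3/10 · 7/15 = 7/50, 1/5 · 2/5 = 2/25, 1/10 · 36/55 = 18/275; with total 157/550.
Therefore the posterior P(jar D | data) = (18/275) / (157/550) = 36/157.

0.2293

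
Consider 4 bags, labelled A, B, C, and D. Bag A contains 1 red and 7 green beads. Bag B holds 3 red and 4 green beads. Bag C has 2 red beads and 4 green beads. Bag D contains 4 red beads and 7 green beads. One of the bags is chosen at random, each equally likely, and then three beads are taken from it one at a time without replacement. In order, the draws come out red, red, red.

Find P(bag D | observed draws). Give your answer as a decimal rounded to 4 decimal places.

For each hypothesis, P(data | H) works out to: P(data | bag A) = (1/8)(0/7) = 0; P(data | bag B) = (3/7)(2/6)(1/5) = 0.028571; P(data | bag C) = (2/6)(1/5)(0/4) = 0; P(data | bag D) = (4/11)(3/10)(2/9) = 0.024242.
Weighting by the prior gives 1/4 · 0 = 0, 1/4 · 0.028571 = 0.0071429, 1/4 · 0 = 0, 1/4 · 0.024242 = 0.0060606; with total 0.013203.
So P(bag D | data) = (0.0060606) / (0.013203) = 0.45902.

0.4590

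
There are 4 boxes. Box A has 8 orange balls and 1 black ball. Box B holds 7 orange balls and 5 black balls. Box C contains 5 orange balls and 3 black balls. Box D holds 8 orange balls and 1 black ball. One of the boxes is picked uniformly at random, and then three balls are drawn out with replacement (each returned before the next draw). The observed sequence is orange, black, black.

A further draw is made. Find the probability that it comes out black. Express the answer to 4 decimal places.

0.3676

Compute the likelihood of the observed sequence for each case: P(data | box A) = (8/9)(1/9)(1/9) = 0.010974; P(data | box B) = (7/12)(5/12)(5/12) = 0.10127; P(data | box C) = (5/8)(3/8)(3/8) = 0.087891; P(data | box D) = (8/9)(1/9)(1/9) = 0.010974.
Weighting by the prior gives 1/4 · 0.010974 = 0.0027435, 1/4 · 0.10127 = 0.025318, 1/4 · 0.087891 = 0.021973, 1/4 · 0.010974 = 0.0027435; with total 0.052778.
Normalising, the posterior is P(box A | data) = 0.051982, P(box B | data) = 0.47971, P(box C | data) = 0.41632, P(box D | data) = 0.051982.
The predictive probability is P(black next | data) = (1/9)(0.051982) + (5/12)(0.47971) + (3/8)(0.41632) + (1/9)(0.051982) = 0.36755.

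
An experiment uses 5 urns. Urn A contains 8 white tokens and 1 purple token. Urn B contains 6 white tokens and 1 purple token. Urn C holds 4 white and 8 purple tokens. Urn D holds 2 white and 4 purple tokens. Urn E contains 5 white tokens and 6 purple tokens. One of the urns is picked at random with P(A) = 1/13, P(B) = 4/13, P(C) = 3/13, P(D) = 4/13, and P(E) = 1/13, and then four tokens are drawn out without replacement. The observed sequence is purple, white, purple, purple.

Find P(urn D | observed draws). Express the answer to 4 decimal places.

0.5623

Under each hypothesis, the probability of the observed sequence is: P(data | urn A) = (1/9)(8/8)(0/7) = 0; P(data | urn B) = (1/7)(6/6)(0/5) = 0; P(data | urn C) = (8/12)(4/11)(7/10)(6/9) = 0.11313; P(data | urn D) = (4/6)(2/5)(3/4)(2/3) = 0.13333; P(data | urn E) = (6/11)(5/10)(5/9)(4/8) = 0.075758.
Multiplying each by its prior: 1/13 · 0 = 0, 4/13 · 0 = 0, 3/13 · 0.11313 = 0.026107, 4/13 · 0.13333 = 0.041026, 1/13 · 0.075758 = 0.0058275; these sum to 0.07296.
Hence P(urn D | data) = (0.041026) / (0.07296) = 0.5623.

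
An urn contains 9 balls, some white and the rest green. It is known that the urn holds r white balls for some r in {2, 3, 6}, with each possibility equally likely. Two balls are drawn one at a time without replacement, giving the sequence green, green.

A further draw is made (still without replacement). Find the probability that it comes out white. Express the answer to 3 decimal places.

0.385

For each hypothesis, P(data | H) works out to: P(data | r = 2) = (7/9)(6/8) = 7/12; P(data | r = 3) = (6/9)(5/8) = 5/12; P(data | r = 6) = (3/9)(2/8) = 1/12.
Multiplying each by its prior: 1/3 · 7/12 = 7/36, 1/3 · 5/12 = 5/36, 1/3 · 1/12 = 1/36; with total 13/36.
The posterior is then P(r = 2 | data) = 7/13, P(r = 3 | data) = 5/13, P(r = 6 | data) = 1/13.
The predictive probability is P(white next | data) = (2/7)(7/13) + (3/7)(5/13) + (6/7)(1/13) = 5/13.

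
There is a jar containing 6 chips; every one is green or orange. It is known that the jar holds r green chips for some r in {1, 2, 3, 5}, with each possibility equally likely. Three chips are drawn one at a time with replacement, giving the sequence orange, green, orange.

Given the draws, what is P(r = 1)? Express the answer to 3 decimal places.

0.281

Compute the likelihood of the observed sequence for each case: P(data | r = 1) = (5/6)(1/6)(5/6) = 25/216; P(data | r = 2) = (4/6)(2/6)(4/6) = 4/27; P(data | r = 3) = (3/6)(3/6)(3/6) = 1/8; P(data | r = 5) = (1/6)(5/6)(1/6) = 5/216.
Weighting by the prior gives 1/4 · 25/216 = 25/864, 1/4 · 4/27 = 1/27, 1/4 · 1/8 = 1/32, 1/4 · 5/216 = 5/864; with total 89/864.
By Bayes' rule, P(r = 1 | data) = (25/864) / (89/864) = 25/89.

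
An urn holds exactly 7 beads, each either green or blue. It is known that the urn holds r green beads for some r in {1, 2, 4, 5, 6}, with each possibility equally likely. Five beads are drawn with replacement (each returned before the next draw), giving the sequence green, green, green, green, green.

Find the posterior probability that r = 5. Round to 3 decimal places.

0.261

Under each hypothesis, the probability of the observed sequence is: P(data | r = 1) = (1/7)(1/7)(1/7)(1/7)(1/7) = 5.9499e-05; P(data | r = 2) = (2/7)(2/7)(2/7)(2/7)(2/7) = 0.001904; P(data | r = 4) = (4/7)(4/7)(4/7)(4/7)(4/7) = 0.060927; P(data | r = 5) = (5/7)(5/7)(5/7)(5/7)(5/7) = 0.18593; P(data | r = 6) = (6/7)(6/7)(6/7)(6/7)(6/7) = 0.46266.
Multiplying each by its prior: 1/5 · 5.9499e-05 = 1.19e-05, 1/5 · 0.001904 = 0.00038079, 1/5 · 0.060927 = 0.012185, 1/5 · 0.18593 = 0.037187, 1/5 · 0.46266 = 0.092533; summing to 0.1423.
By Bayes' rule, P(r = 5 | data) = (0.037187) / (0.1423) = 0.26133.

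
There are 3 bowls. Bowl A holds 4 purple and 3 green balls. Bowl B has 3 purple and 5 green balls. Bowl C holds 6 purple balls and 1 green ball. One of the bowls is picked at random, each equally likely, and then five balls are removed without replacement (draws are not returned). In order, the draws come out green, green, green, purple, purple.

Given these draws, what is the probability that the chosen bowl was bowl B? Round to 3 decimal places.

0.652

Compute the likelihood of the observed sequence for each case: P(data | bowl A) = (3/7)(2/6)(1/5)(4/4)(3/3) = 1/35; P(data | bowl B) = (5/8)(4/7)(3/6)(3/5)(2/4) = 3/56; P(data | bowl C) = (1/7)(0/6) = 0.
Weighting by the prior gives 1/3 · 1/35 = 1/105, 1/3 · 3/56 = 1/56, 1/3 · 0 = 0; summing to 23/840.
Therefore the posterior P(bowl B | data) = (1/56) / (23/840) = 15/23.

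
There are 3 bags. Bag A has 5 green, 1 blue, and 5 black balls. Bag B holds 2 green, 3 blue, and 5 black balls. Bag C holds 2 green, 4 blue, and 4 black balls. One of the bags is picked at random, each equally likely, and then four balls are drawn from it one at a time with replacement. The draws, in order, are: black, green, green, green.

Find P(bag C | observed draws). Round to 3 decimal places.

0.064

Compute the likelihood of the observed sequence for each case: P(data | bag A) = (5/11)(5/11)(5/11)(5/11) = 0.042688; P(data | bag B) = (5/10)(2/10)(2/10)(2/10) = 0.004; P(data | bag C) = (4/10)(2/10)(2/10)(2/10) = 0.0032.
Multiplying each by its prior: 1/3 · 0.042688 = 0.014229, 1/3 · 0.004 = 0.0013333, 1/3 · 0.0032 = 0.0010667; summing to 0.016629.
Therefore the posterior P(bag C | data) = (0.0010667) / (0.016629) = 0.064143.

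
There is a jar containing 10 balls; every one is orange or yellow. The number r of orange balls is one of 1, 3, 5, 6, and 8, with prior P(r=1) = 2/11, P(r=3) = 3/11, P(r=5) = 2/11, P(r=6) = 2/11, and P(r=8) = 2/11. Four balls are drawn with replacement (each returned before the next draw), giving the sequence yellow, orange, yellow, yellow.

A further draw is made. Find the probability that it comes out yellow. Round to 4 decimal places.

0.6622

The likelihood of the observed sequence under each hypothesis: P(data | r = 1) = (9/10)(1/10)(9/10)(9/10) = 0.0729; P(data | r = 3) = (7/10)(3/10)(7/10)(7/10) = 0.1029; P(data | r = 5) = (5/10)(5/10)(5/10)(5/10) = 0.0625; P(data | r = 6) = (4/10)(6/10)(4/10)(4/10) = 0.0384; P(data | r = 8) = (2/10)(8/10)(2/10)(2/10) = 0.0064.
The prior-weighted likelihoods are 2/11 · 0.0729 = 0.013255, 3/11 · 0.1029 = 0.028064, 2/11 · 0.0625 = 0.011364, 2/11 · 0.0384 = 0.0069818, 2/11 · 0.0064 = 0.0011636; with total 0.060827.
The posterior is then P(r = 1 | data) = 0.2179, P(r = 3 | data) = 0.46137, P(r = 5 | data) = 0.18682, P(r = 6 | data) = 0.11478, P(r = 8 | data) = 0.01913.
So P(yellow next | data) = Σ P(yellow next | H) P(H | data) = (9/10)(0.2179) + (7/10)(0.46137) + (1/2)(0.18682) + (2/5)(0.11478) + (1/5)(0.01913) = 0.66222.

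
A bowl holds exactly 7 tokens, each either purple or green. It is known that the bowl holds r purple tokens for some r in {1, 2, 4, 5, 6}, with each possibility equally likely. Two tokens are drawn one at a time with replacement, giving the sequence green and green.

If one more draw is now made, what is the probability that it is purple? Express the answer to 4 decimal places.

Under each hypothesis, the probability of the observed sequence is: P(data | r = 1) = (6/7)(6/7) = 36/49; P(data | r = 2) = (5/7)(5/7) = 25/49; P(data | r = 4) = (3/7)(3/7) = 9/49; P(data | r = 5) = (2/7)(2/7) = 4/49; P(data | r = 6) = (1/7)(1/7) = 1/49.
The prior-weighted likelihoods are 1/5 · 36/49 = 36/245, 1/5 · 25/49 = 5/49, 1/5 · 9/49 = 9/245, 1/5 · 4/49 = 4/245, 1/5 · 1/49 = 1/245; summing to 15/49.
Dividing through by the total gives posterior P(r = 1 | data) = 12/25, P(r = 2 | data) = 1/3, P(r = 4 | data) = 3/25, P(r = 5 | data) = 4/75, P(r = 6 | data) = 1/75.
So P(purple next | data) = Σ P(purple next | H) P(H | data) = (1/7)(12/25) + (2/7)(1/3) + (4/7)(3/25) + (5/7)(4/75) + (6/7)(1/75) = 148/525.

0.2819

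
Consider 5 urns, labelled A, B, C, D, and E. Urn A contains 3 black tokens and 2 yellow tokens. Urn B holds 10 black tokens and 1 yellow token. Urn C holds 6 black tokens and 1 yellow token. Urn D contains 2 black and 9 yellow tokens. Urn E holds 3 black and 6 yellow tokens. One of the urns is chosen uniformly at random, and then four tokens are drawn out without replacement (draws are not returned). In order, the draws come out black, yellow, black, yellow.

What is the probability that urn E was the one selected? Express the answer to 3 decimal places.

For each hypothesis, P(data | H) works out to: P(data | urn A) = (3/5)(2/4)(2/3)(1/2) = 0.1; P(data | urn B) = (10/11)(1/10)(9/9)(0/8) = 0; P(data | urn C) = (6/7)(1/6)(5/5)(0/4) = 0; P(data | urn D) = (2/11)(9/10)(1/9)(8/8) = 0.018182; P(data | urn E) = (3/9)(6/8)(2/7)(5/6) = 0.059524.
Multiplying each by its prior: 1/5 · 0.1 = 0.02, 1/5 · 0 = 0, 1/5 · 0 = 0, 1/5 · 0.018182 = 0.0036364, 1/5 · 0.059524 = 0.011905; these sum to 0.035541.
Therefore the posterior P(urn E | data) = (0.011905) / (0.035541) = 0.33496.

0.335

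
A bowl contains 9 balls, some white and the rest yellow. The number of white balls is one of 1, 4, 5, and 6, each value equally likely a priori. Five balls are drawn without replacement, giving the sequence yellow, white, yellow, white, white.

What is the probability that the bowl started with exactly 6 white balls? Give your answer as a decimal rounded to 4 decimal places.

Compute the likelihood of the observed sequence for each case: P(data | r = 1) = (8/9)(1/8)(7/7)(0/6) = 0; P(data | r = 4) = (5/9)(4/8)(4/7)(3/6)(2/5) = 2/63; P(data | r = 5) = (4/9)(5/8)(3/7)(4/6)(3/5) = 1/21; P(data | r = 6) = (3/9)(6/8)(2/7)(5/6)(4/5) = 1/21.
Weighting by the prior gives 1/4 · 0 = 0, 1/4 · 2/63 = 1/126, 1/4 · 1/21 = 1/84, 1/4 · 1/21 = 1/84; these sum to 2/63.
Hence P(r = 6 | data) = (1/84) / (2/63) = 3/8.

0.3750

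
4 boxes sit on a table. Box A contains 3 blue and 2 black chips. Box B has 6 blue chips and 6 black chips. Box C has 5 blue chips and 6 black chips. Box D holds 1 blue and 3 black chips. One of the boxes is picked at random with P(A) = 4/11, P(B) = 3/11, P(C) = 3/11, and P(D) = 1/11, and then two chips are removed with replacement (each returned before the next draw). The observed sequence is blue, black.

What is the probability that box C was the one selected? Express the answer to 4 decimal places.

For each hypothesis, P(data | H) works out to: P(data | box A) = (3/5)(2/5) = 0.24; P(data | box B) = (6/12)(6/12) = 0.25; P(data | box C) = (5/11)(6/11) = 0.24793; P(data | box D) = (1/4)(3/4) = 0.1875.
The prior-weighted likelihoods are 4/11 · 0.24 = 0.087273, 3/11 · 0.25 = 0.068182, 3/11 · 0.24793 = 0.067618, 1/11 · 0.1875 = 0.017045; with total 0.24012.
So P(box C | data) = (0.067618) / (0.24012) = 0.2816.

0.2816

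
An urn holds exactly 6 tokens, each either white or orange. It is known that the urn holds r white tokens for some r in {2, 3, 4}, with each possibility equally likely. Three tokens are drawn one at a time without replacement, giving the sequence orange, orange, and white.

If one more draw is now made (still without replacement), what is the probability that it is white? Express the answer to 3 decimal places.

Compute the likelihood of the observed sequence for each case: P(data | r = 2) = (4/6)(3/5)(2/4) = 1/5; P(data | r = 3) = (3/6)(2/5)(3/4) = 3/20; P(data | r = 4) = (2/6)(1/5)(4/4) = 1/15.
The prior-weighted likelihoods are 1/3 · 1/5 = 1/15, 1/3 · 3/20 = 1/20, 1/3 · 1/15 = 1/45; these sum to 5/36.
The posterior is then P(r = 2 | data) = 12/25, P(r = 3 | data) = 9/25, P(r = 4 | data) = 4/25.
So P(white next | data) = Σ P(white next | H) P(H | data) = (1/3)(12/25) + (2/3)(9/25) + (1)(4/25) = 14/25.

0.560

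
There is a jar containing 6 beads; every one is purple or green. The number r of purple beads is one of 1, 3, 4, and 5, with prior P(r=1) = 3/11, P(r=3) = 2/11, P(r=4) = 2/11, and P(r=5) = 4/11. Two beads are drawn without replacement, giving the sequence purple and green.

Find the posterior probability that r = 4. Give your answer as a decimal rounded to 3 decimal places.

Under each hypothesis, the probability of the observed sequence is: P(data | r = 1) = (1/6)(5/5) = 1/6; P(data | r = 3) = (3/6)(3/5) = 3/10; P(data | r = 4) = (4/6)(2/5) = 4/15; P(data | r = 5) = (5/6)(1/5) = 1/6.
Multiplying each by its prior: 3/11 · 1/6 = 1/22, 2/11 · 3/10 = 3/55, 2/11 · 4/15 = 8/165, 4/11 · 1/6 = 2/33; with total 23/110.
So P(r = 4 | data) = (8/165) / (23/110) = 16/69.

0.232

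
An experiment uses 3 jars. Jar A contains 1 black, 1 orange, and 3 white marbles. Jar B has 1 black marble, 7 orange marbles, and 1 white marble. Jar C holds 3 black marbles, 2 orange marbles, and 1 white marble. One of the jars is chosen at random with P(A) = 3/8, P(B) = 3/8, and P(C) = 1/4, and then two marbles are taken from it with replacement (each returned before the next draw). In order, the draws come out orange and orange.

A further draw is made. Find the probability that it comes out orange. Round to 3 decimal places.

0.700

The likelihood of the observed sequence under each hypothesis: P(data | jar A) = (1/5)(1/5) = 1/25; P(data | jar B) = (7/9)(7/9) = 49/81; P(data | jar C) = (2/6)(2/6) = 1/9.
Multiplying each by its prior: 3/8 · 1/25 = 3/200, 3/8 · 49/81 = 49/216, 1/4 · 1/9 = 1/36; summing to 182/675.
Normalising, the posterior is P(jar A | data) = 0.055632, P(jar B | data) = 0.84135, P(jar C | data) = 0.10302.
The predictive probability is P(orange next | data) = (1/5)(0.055632) + (7/9)(0.84135) + (1/3)(0.10302) = 0.69985.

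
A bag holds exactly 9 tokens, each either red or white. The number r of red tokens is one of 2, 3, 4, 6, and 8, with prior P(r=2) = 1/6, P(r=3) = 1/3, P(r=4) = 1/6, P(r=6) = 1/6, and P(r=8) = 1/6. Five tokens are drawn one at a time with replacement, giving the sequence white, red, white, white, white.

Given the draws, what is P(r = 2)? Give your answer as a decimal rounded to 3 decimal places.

The likelihood of the observed sequence under each hypothesis: P(data | r = 2) = (7/9)(2/9)(7/9)(7/9)(7/9) = 0.081322; P(data | r = 3) = (6/9)(3/9)(6/9)(6/9)(6/9) = 0.065844; P(data | r = 4) = (5/9)(4/9)(5/9)(5/9)(5/9) = 0.042338; P(data | r = 6) = (3/9)(6/9)(3/9)(3/9)(3/9) = 0.0082305; P(data | r = 8) = (1/9)(8/9)(1/9)(1/9)(1/9) = 0.00013548.
Weighting by the prior gives 1/6 · 0.081322 = 0.013554, 1/3 · 0.065844 = 0.021948, 1/6 · 0.042338 = 0.0070563, 1/6 · 0.0082305 = 0.0013717, 1/6 · 0.00013548 = 2.258e-05; with total 0.043952.
Hence P(r = 2 | data) = (0.013554) / (0.043952) = 0.30837.

0.308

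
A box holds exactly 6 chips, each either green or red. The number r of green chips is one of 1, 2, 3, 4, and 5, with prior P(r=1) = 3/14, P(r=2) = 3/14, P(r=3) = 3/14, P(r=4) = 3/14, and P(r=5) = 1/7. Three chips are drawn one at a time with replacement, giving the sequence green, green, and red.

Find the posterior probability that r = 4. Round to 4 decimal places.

0.3310

Under each hypothesis, the probability of the observed sequence is: P(data | r = 1) = (1/6)(1/6)(5/6) = 0.023148; P(data | r = 2) = (2/6)(2/6)(4/6) = 0.074074; P(data | r = 3) = (3/6)(3/6)(3/6) = 0.125; P(data | r = 4) = (4/6)(4/6)(2/6) = 0.14815; P(data | r = 5) = (5/6)(5/6)(1/6) = 0.11574.
Multiplying each by its prior: 3/14 · 0.023148 = 0.0049603, 3/14 · 0.074074 = 0.015873, 3/14 · 0.125 = 0.026786, 3/14 · 0.14815 = 0.031746, 1/7 · 0.11574 = 0.016534; with total 0.095899.
Hence P(r = 4 | data) = (0.031746) / (0.095899) = 0.33103.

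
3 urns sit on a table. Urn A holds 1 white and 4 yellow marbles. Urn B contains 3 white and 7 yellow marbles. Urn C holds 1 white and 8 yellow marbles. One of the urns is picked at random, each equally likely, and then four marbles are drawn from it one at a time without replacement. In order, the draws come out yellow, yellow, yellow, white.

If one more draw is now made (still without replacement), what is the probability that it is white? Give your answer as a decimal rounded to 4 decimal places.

0.0955

The likelihood of the observed sequence under each hypothesis: P(data | urn A) = (4/5)(3/4)(2/3)(1/2) = 0.2; P(data | urn B) = (7/10)(6/9)(5/8)(3/7) = 0.125; P(data | urn C) = (8/9)(7/8)(6/7)(1/6) = 0.11111.
The prior-weighted likelihoods are 1/3 · 0.2 = 0.066667, 1/3 · 0.125 = 0.041667, 1/3 · 0.11111 = 0.037037; these sum to 0.14537.
Dividing through by the total gives posterior P(urn A | data) = 0.4586, P(urn B | data) = 0.28662, P(urn C | data) = 0.25478.
So P(white next | data) = Σ P(white next | H) P(H | data) = (0)(0.4586) + (1/3)(0.28662) + (0)(0.25478) = 0.095541.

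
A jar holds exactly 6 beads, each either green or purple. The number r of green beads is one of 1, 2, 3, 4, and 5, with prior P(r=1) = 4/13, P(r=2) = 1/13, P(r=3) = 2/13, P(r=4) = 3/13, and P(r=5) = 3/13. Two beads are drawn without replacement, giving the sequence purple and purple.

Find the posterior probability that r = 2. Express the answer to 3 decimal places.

Under each hypothesis, the probability of the observed sequence is: P(data | r = 1) = (5/6)(4/5) = 2/3; P(data | r = 2) = (4/6)(3/5) = 2/5; P(data | r = 3) = (3/6)(2/5) = 1/5; P(data | r = 4) = (2/6)(1/5) = 1/15; P(data | r = 5) = (1/6)(0/5) = 0.
Multiplying each by its prior: 4/13 · 2/3 = 8/39, 1/13 · 2/5 = 2/65, 2/13 · 1/5 = 2/65, 3/13 · 1/15 = 1/65, 3/13 · 0 = 0; summing to 11/39.
By Bayes' rule, P(r = 2 | data) = (2/65) / (11/39) = 6/55.

0.109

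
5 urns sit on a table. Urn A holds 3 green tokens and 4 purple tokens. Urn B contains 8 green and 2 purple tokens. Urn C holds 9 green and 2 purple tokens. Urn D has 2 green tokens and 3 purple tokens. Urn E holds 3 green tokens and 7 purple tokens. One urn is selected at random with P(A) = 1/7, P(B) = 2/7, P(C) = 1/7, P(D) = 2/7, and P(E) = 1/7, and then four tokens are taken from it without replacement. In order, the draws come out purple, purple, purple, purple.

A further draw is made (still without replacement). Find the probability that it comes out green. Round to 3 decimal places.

Under each hypothesis, the probability of the observed sequence is: P(data | urn A) = (4/7)(3/6)(2/5)(1/4) = 0.028571; P(data | urn B) = (2/10)(1/9)(0/8) = 0; P(data | urn C) = (2/11)(1/10)(0/9) = 0; P(data | urn D) = (3/5)(2/4)(1/3)(0/2) = 0; P(data | urn E) = (7/10)(6/9)(5/8)(4/7) = 0.16667.
Weighting by the prior gives 1/7 · 0.028571 = 0.0040816, 2/7 · 0 = 0, 1/7 · 0 = 0, 2/7 · 0 = 0, 1/7 · 0.16667 = 0.02381; with total 0.027891.
Normalising, the posterior is P(urn A | data) = 0.14634, P(urn B | data) = 0, P(urn C | data) = 0, P(urn D | data) = 0, P(urn E | data) = 0.85366.
Averaging over the posterior, P(green next | data) = (1)(0.14634) + (1/2)(0.85366) = 0.57317.

0.573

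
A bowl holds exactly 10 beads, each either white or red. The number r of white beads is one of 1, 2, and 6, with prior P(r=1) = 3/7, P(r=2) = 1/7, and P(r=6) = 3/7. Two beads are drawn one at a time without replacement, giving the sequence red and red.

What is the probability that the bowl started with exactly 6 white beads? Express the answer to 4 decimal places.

For each hypothesis, P(data | H) works out to: P(data | r = 1) = (9/10)(8/9) = 4/5; P(data | r = 2) = (8/10)(7/9) = 28/45; P(data | r = 6) = (4/10)(3/9) = 2/15.
The prior-weighted likelihoods are 3/7 · 4/5 = 12/35, 1/7 · 28/45 = 4/45, 3/7 · 2/15 = 2/35; these sum to 22/45.
Therefore the posterior P(r = 6 | data) = (2/35) / (22/45) = 9/77.

0.1169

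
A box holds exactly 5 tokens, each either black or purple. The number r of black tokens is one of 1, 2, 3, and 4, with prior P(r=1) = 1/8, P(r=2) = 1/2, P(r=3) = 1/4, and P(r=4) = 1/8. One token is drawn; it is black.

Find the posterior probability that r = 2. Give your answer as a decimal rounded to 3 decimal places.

Compute the likelihood of this draw for each case: P(data | r = 1) = (1/5) = 1/5; P(data | r = 2) = (2/5) = 2/5; P(data | r = 3) = (3/5) = 3/5; P(data | r = 4) = (4/5) = 4/5.
Weighting by the prior gives 1/8 · 1/5 = 1/40, 1/2 · 2/5 = 1/5, 1/4 · 3/5 = 3/20, 1/8 · 4/5 = 1/10; summing to 19/40.
Therefore the posterior P(r = 2 | data) = (1/5) / (19/40) = 8/19.

0.421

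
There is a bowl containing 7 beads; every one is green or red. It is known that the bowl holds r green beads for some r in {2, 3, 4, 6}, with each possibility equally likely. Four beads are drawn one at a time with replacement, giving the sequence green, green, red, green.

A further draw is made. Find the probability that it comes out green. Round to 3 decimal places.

Under each hypothesis, the probability of the observed sequence is: P(data | r = 2) = (2/7)(2/7)(5/7)(2/7) = 0.01666; P(data | r = 3) = (3/7)(3/7)(4/7)(3/7) = 0.044981; P(data | r = 4) = (4/7)(4/7)(3/7)(4/7) = 0.079967; P(data | r = 6) = (6/7)(6/7)(1/7)(6/7) = 0.089963.
Weighting by the prior gives 1/4 · 0.01666 = 0.0041649, 1/4 · 0.044981 = 0.011245, 1/4 · 0.079967 = 0.019992, 1/4 · 0.089963 = 0.022491; with total 0.057893.
Dividing through by the total gives posterior P(r = 2 | data) = 0.071942, P(r = 3 | data) = 0.19424, P(r = 4 | data) = 0.34532, P(r = 6 | data) = 0.38849.
So P(green next | data) = Σ P(green next | H) P(H | data) = (2/7)(0.071942) + (3/7)(0.19424) + (4/7)(0.34532) + (6/7)(0.38849) = 0.63412.

0.634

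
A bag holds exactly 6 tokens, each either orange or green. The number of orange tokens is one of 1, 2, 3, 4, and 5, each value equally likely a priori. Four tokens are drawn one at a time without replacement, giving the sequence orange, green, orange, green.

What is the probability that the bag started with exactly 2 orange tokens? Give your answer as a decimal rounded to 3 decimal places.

0.286

For each hypothesis, P(data | H) works out to: P(data | r = 1) = (1/6)(5/5)(0/4) = 0; P(data | r = 2) = (2/6)(4/5)(1/4)(3/3) = 1/15; P(data | r = 3) = (3/6)(3/5)(2/4)(2/3) = 1/10; P(data | r = 4) = (4/6)(2/5)(3/4)(1/3) = 1/15; P(data | r = 5) = (5/6)(1/5)(4/4)(0/3) = 0.
Weighting by the prior gives 1/5 · 0 = 0, 1/5 · 1/15 = 1/75, 1/5 · 1/10 = 1/50, 1/5 · 1/15 = 1/75, 1/5 · 0 = 0; these sum to 7/150.
Therefore the posterior P(r = 2 | data) = (1/75) / (7/150) = 2/7.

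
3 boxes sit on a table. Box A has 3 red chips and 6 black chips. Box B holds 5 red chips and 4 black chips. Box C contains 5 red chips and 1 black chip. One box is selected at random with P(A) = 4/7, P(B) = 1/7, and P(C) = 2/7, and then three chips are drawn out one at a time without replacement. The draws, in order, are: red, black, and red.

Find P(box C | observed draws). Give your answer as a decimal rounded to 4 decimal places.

0.4286

The likelihood of the observed sequence under each hypothesis: P(data | box A) = (3/9)(6/8)(2/7) = 1/14; P(data | box B) = (5/9)(4/8)(4/7) = 10/63; P(data | box C) = (5/6)(1/5)(4/4) = 1/6.
Weighting by the prior gives 4/7 · 1/14 = 2/49, 1/7 · 10/63 = 10/441, 2/7 · 1/6 = 1/21; with total 1/9.
So P(box C | data) = (1/21) / (1/9) = 3/7.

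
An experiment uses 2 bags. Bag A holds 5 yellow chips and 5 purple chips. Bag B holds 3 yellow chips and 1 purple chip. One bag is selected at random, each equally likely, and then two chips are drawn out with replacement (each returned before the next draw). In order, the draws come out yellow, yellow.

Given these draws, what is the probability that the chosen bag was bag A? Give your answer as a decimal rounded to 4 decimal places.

0.3077

For each hypothesis, P(data | H) works out to: P(data | bag A) = (5/10)(5/10) = 1/4; P(data | bag B) = (3/4)(3/4) = 9/16.
The prior-weighted likelihoods are 1/2 · 1/4 = 1/8, 1/2 · 9/16 = 9/32; summing to 13/32.
Hence P(bag A | data) = (1/8) / (13/32) = 4/13.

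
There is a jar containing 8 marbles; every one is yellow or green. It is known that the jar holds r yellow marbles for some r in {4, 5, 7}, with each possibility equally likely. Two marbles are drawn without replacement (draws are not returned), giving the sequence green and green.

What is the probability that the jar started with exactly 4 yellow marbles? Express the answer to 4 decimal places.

0.6667

Compute the likelihood of the observed sequence for each case: P(data | r = 4) = (4/8)(3/7) = 3/14; P(data | r = 5) = (3/8)(2/7) = 3/28; P(data | r = 7) = (1/8)(0/7) = 0.
Weighting by the prior gives 1/3 · 3/14 = 1/14, 1/3 · 3/28 = 1/28, 1/3 · 0 = 0; with total 3/28.
By Bayes' rule, P(r = 4 | data) = (1/14) / (3/28) = 2/3.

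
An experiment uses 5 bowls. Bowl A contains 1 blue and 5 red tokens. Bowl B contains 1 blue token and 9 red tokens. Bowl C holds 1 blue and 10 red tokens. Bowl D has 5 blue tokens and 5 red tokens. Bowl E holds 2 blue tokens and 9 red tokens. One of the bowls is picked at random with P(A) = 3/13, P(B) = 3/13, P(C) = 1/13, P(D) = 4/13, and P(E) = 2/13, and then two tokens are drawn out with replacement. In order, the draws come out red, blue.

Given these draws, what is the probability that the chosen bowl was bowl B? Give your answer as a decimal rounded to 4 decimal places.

Compute the likelihood of the observed sequence for each case: P(data | bowl A) = (5/6)(1/6) = 0.13889; P(data | bowl B) = (9/10)(1/10) = 0.09; P(data | bowl C) = (10/11)(1/11) = 0.082645; P(data | bowl D) = (5/10)(5/10) = 0.25; P(data | bowl E) = (9/11)(2/11) = 0.14876.
Multiplying each by its prior: 3/13 · 0.13889 = 0.032051, 3/13 · 0.09 = 0.020769, 1/13 · 0.082645 = 0.0063573, 4/13 · 0.25 = 0.076923, 2/13 · 0.14876 = 0.022886; these sum to 0.15899.
Hence P(bowl B | data) = (0.020769) / (0.15899) = 0.13063.

0.1306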